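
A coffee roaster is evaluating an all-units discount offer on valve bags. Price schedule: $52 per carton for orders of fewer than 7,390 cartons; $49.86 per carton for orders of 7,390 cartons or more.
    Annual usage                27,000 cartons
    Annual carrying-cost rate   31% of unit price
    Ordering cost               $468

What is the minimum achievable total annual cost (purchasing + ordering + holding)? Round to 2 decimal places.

H₁ = 31%×$52 = $16.1200;  H₂ = 31%×$49.86 = $15.4566
EOQ₁ = √(2×27,000×468/16.1200) = 1,252.10  (< 7,390, feasible at tier 1)
EOQ₂ = √(2×27,000×468/15.4566) = 1,278.68  (< 7,390 → use Q = 7,390 at tier-2 price)
TC(tier 1 (EOQ₁), Q≈1,252.1) = $1,424,183.77
TC(tier 2, Q≈7,390.0) = $1,405,042.02
Minimum at tier 2: $1,405,042.02

$1,405,042.02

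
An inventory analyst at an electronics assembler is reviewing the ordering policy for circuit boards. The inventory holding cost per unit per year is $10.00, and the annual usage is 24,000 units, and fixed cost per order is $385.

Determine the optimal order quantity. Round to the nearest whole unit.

Q* = √(2·D·S / H) = √(2·24,000·385 / 10) = √1,848,000.0 ≈ 1,359.41

1,359 units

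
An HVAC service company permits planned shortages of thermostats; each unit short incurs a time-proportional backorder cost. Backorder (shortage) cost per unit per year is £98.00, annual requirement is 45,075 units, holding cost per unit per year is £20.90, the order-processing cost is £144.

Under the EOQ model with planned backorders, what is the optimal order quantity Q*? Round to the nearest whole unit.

Q* = √(2DS/H) · √((H + b)/b)
   = √(2 × 45,075 × 144 / 20.9) · √((20.9 + 98) / 98)
   = 788.117 × 1.1015 ≈ 868.10

868 units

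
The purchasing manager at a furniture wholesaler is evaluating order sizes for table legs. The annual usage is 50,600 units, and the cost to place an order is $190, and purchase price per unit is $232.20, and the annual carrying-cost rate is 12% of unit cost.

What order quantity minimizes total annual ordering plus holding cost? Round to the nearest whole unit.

Carrying cost H = $232.2 × 12% = $27.8640/unit/yr
Optimal lot size Q* = (2 × 50,600 × $190 / $27.864)^½ ≈ 830.70

831 units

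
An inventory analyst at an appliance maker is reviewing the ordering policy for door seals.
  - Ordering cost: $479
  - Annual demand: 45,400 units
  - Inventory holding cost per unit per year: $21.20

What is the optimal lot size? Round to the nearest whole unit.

1,432 units

EOQ = √(2DS/H) = √(2 × 45,400 × 479 / 21.2)
    = √(2,051,566.04) ≈ 1,432.33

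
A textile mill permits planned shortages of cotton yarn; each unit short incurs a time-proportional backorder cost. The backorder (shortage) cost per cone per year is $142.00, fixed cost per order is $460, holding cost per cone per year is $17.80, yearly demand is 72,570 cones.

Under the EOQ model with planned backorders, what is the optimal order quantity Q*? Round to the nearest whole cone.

2,055 cones

Basic EOQ = √(2·72,570·460/17.8) = 1,936.701
Backorder adjustment √((H+b)/b) = √((17.8+142)/142) = 1.0608
Q* = 1,936.701 × 1.0608 ≈ 2,054.50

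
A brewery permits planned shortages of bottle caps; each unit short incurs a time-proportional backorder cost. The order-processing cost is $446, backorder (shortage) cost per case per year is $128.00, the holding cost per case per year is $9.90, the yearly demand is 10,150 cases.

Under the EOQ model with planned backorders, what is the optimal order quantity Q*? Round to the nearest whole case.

993 cases

Q* = √(2DS/H) · √((H + b)/b)
   = √(2 × 10,150 × 446 / 9.9) · √((9.9 + 128) / 128)
   = 956.308 × 1.0380 ≈ 992.60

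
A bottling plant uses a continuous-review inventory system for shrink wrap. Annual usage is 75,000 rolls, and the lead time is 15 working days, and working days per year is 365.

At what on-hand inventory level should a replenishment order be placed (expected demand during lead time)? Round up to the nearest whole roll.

3,083 rolls

Daily demand d = 75,000 / 365 = 205.479 rolls/day
Demand during lead time = 205.479 × 15 = 3,082.19
Reorder point = 3,082.19 → round up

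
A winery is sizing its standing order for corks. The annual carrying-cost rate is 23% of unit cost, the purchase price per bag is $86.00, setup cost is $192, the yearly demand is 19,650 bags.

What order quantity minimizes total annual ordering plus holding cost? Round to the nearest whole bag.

618 bags

Holding cost per bag per year: H = 23% × $86 = $19.7800
2DS/H = 2·19,650·192/19.78 = 381,476.24
EOQ = √381,476.24 ≈ 617.64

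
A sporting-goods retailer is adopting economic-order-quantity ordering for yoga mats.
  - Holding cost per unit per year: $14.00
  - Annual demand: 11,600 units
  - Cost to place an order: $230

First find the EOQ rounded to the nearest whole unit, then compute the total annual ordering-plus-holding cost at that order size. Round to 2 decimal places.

$8,643.15

Optimal lot size Q* = (2 × 11,600 × $230 / $14)^½ ≈ 617.37 → Q = 617 units
Annual ordering cost = (D/Q)·S = (11,600/617) × 230 = $4,324.15
Annual holding cost  = (Q/2)·H = (617/2) × 14 = $4,319.00
Total = $4,324.15 + $4,319.00 = $8,643.15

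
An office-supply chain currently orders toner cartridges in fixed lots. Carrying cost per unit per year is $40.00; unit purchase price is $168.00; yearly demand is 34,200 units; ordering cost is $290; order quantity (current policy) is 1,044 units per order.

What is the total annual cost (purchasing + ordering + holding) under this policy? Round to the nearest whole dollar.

$5,775,980

Annual ordering cost = (D/Q)·S = (34,200/1,044) × 290 = $9,500.00
Annual holding cost  = (Q/2)·H = (1,044/2) × 40 = $20,880.00
Purchase cost = D·C = 34,200 × 168 = $5,745,600.00
Total = $9,500.00 + $20,880.00 + $5,745,600.00 = $5,775,980.00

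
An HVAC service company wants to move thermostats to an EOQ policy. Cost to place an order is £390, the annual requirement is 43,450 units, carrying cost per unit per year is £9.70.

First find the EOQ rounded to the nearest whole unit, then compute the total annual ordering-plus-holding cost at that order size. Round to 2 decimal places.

£18,131.26

Optimal lot size Q* = (2 × 43,450 × £390 / £9.7)^½ ≈ 1,869.20 → Q = 1,869 units
Ordering: D/Q × S = 43,450/1,869 × £390 = £9,066.61
Holding:  Q/2 × H = 1,869/2 × £9.7 = £9,064.65
Total = £9,066.61 + £9,064.65 = £18,131.26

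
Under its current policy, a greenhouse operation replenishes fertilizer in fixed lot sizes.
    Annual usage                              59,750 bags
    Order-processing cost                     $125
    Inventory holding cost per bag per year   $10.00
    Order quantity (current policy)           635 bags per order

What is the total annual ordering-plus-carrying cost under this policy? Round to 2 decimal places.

Ordering: D/Q × S = 59,750/635 × $125 = $11,761.81
Holding:  Q/2 × H = 635/2 × $10 = $3,175.00
Total = $11,761.81 + $3,175.00 = $14,936.81

$14,936.81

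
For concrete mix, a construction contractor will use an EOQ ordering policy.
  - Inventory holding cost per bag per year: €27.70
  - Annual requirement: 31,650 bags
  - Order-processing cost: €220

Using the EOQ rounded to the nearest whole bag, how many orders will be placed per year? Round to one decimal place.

2DS/H = 2·31,650·220/27.7 = 502,743.68
EOQ = √502,743.68 ≈ 709.04 → Q = 709
N = D/Q = 31,650/709 ≈ 44.640 orders/yr

44.6 orders per year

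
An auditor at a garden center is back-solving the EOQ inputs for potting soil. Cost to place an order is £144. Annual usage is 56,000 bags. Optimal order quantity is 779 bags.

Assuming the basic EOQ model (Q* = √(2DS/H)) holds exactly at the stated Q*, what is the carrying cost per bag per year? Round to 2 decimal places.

£26.58

Since Q* = (2DS/H)^½, squaring gives Q*²·H = 2DS.
H = 2DS / Q² = 2 × 56,000 × 144 / 779² = 26.5770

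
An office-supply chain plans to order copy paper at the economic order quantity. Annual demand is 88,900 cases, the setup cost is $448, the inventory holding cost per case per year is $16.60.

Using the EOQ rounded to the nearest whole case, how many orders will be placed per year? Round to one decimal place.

2DS/H = 2·88,900·448/16.6 = 4,798,457.83
EOQ = √4,798,457.83 ≈ 2,190.54 → Q = 2,191
Orders per year = D/Q = 88,900 / 2,191 = 40.575

40.6 orders per year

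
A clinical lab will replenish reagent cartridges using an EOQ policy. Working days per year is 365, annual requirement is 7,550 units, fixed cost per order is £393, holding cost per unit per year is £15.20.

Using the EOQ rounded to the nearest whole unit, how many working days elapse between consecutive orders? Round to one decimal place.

Optimal lot size Q* = (2 × 7,550 × £393 / £15.2)^½ ≈ 624.83 → Q = 625 units
Days between orders = 365 / (D/Q) = 365 / 12.080 ≈ 30.215

30.2 days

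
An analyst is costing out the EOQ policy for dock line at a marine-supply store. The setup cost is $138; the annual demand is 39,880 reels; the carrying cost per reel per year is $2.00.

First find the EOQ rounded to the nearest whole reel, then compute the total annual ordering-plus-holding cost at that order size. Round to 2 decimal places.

$4,691.88

Q* = √(2·D·S / H) = √(2·39,880·138 / 2) = √5,503,440.0 ≈ 2,345.94 → Q = 2,346 reels
Annual ordering cost = (D/Q)·S = (39,880/2,346) × 138 = $2,345.88
Annual holding cost  = (Q/2)·H = (2,346/2) × 2 = $2,346.00
Total = $2,345.88 + $2,346.00 = $4,691.88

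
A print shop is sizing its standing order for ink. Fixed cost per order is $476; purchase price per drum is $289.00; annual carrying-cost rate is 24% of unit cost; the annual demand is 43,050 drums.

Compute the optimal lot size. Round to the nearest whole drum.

769 drums

Carrying cost H = $289 × 24% = $69.3600/drum/yr
Optimal lot size Q* = (2 × 43,050 × $476 / $69.36)^½ ≈ 768.69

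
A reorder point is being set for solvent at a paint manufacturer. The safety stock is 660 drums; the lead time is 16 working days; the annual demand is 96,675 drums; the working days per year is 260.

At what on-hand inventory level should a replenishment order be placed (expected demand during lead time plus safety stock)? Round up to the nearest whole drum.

6,610 drums

Daily demand d = 96,675 / 260 = 371.827 drums/day
Demand during lead time = 371.827 × 16 = 5,949.23
Reorder point = 5,949.23 + 660 = 6,609.23 → round up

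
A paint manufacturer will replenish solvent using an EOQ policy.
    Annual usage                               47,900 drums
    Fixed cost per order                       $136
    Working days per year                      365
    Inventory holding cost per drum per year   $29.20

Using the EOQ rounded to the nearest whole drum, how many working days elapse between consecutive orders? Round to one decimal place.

EOQ = √(2DS/H) = √(2 × 47,900 × 136 / 29.2)
    = √(446,191.78) ≈ 667.98 → Q = 668 drums
T = Q/D × 365 days = 668/47,900 × 365 = 5.090 days

5.1 days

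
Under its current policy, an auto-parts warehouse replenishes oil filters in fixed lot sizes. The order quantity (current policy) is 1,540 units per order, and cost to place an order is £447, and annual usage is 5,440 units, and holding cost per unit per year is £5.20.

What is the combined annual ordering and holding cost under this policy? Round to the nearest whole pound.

£5,583

Ordering: D/Q × S = 5,440/1,540 × £447 = £1,579.01
Holding:  Q/2 × H = 1,540/2 × £5.2 = £4,004.00
Total = £1,579.01 + £4,004.00 = £5,583.01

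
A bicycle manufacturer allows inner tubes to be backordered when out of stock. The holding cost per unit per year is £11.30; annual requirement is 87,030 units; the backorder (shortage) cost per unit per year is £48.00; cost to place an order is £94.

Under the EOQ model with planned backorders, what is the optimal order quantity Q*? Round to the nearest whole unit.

Basic EOQ = √(2·87,030·94/11.3) = 1,203.301
Backorder adjustment √((H+b)/b) = √((11.3+48)/48) = 1.1115
Q* = 1,203.301 × 1.1115 ≈ 1,337.46

1,337 units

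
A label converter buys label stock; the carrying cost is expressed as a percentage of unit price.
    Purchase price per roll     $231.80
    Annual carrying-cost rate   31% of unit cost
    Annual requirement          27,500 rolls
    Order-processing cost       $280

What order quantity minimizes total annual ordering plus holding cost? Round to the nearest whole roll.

Holding cost per roll per year: H = 31% × $231.8 = $71.8580
Optimal lot size Q* = (2 × 27,500 × $280 / $71.858)^½ ≈ 462.94

463 rolls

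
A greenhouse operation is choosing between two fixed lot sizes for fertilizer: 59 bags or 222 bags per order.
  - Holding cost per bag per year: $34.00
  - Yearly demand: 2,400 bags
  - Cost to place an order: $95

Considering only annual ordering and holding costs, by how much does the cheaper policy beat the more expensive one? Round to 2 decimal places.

$66.38

Annual cost at Q: ordering D·S/Q plus holding Q·H/2.
TC(59) = (2,400/59)×95 + (59/2)×34 = $4,867.41
TC(222) = (2,400/222)×95 + (222/2)×34 = $4,801.03
Cheaper: Q = 222.  Difference = $66.38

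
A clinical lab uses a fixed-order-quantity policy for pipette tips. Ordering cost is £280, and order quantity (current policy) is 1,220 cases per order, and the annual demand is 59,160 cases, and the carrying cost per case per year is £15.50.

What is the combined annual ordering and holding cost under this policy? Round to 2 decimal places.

£23,032.70

Annual ordering cost = (D/Q)·S = (59,160/1,220) × 280 = £13,577.70
Annual holding cost  = (Q/2)·H = (1,220/2) × 15.5 = £9,455.00
Total = £13,577.70 + £9,455.00 = £23,032.70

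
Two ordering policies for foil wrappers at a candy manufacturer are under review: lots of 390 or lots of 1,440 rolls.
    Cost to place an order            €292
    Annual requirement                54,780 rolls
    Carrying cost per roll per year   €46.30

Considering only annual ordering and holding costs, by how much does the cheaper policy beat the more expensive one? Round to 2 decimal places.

€5,599.10

TC(Q) = (D/Q)S + (Q/2)H
TC(390) = (54,780/390)×292 + (390/2)×46.3 = €50,043.27
TC(1,440) = (54,780/1,440)×292 + (1,440/2)×46.3 = €44,444.17
Cheaper: Q = 1,440.  Difference = €5,599.10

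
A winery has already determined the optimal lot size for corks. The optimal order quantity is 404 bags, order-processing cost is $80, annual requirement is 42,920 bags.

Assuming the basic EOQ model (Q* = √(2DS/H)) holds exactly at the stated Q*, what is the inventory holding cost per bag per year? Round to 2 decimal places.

Since Q* = (2DS/H)^½, squaring gives Q*²·H = 2DS.
H = 2DS / Q² = 2 × 42,920 × 80 / 404² = 42.0743

$42.07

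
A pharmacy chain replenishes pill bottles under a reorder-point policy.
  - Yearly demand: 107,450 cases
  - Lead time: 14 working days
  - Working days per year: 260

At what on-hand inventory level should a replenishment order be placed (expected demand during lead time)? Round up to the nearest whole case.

Daily demand d = 107,450 / 260 = 413.269 cases/day
Demand during lead time = 413.269 × 14 = 5,785.77
Reorder point = 5,785.77 → round up

5,786 cases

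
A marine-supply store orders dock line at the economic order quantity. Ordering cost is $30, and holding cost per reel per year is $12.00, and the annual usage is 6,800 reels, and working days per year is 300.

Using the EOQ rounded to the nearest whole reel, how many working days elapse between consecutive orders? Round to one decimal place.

EOQ = √(2DS/H) = √(2 × 6,800 × 30 / 12)
    = √(34,000.00) ≈ 184.39 → Q = 184 reels
Days between orders = 300 / (D/Q) = 300 / 36.957 ≈ 8.118

8.1 days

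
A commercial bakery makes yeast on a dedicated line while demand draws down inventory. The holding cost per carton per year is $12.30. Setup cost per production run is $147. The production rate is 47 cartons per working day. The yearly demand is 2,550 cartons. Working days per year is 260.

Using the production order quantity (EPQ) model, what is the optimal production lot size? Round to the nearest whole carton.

278 cartons

d = 2,550/260 = 9.8077 cartons/day;  effective holding cost H(1 − d/p) = 12.3·(1 − 9.8077/47) = 9.73331
Q* = √(2DS / H_eff) = √(2·2,550·147 / 9.73331) ≈ 277.53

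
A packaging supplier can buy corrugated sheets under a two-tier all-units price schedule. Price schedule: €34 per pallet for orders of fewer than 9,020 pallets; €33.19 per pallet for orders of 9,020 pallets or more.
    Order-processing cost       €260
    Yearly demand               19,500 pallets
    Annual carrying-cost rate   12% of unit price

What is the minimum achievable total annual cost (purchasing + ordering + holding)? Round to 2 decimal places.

H₁ = 12%×€34 = €4.0800;  H₂ = 12%×€33.19 = €3.9828
EOQ₁ = √(2×19,500×260/4.0800) = 1,576.48  (< 9,020, feasible at tier 1)
EOQ₂ = √(2×19,500×260/3.9828) = 1,595.60  (< 9,020 → use Q = 9,020 at tier-2 price)
TC(tier 1 (EOQ₁), Q≈1,576.5) = €669,432.04
TC(tier 2, Q≈9,020.0) = €665,729.51
Minimum at tier 2: €665,729.51

€665,729.51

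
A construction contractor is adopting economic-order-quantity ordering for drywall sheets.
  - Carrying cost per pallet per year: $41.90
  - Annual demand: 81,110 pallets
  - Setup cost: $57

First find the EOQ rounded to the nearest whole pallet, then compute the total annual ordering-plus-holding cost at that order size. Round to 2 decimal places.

$19,683.24

EOQ = √(2DS/H) = √(2 × 81,110 × 57 / 41.9)
    = √(220,681.15) ≈ 469.77 → Q = 470 pallets
Orders/yr = 81,110/470 = 172.574; ordering cost = 172.574 × $57 = $9,836.74
Average inventory = 470/2 = 235; holding cost = 235 × $41.9 = $9,846.50
Total = $9,836.74 + $9,846.50 = $19,683.24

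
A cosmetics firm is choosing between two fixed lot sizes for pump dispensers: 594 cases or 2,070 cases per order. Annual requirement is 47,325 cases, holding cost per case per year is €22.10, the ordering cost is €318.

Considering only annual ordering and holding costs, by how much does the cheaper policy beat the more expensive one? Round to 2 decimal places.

TC(Q) = (D/Q)S + (Q/2)H
TC(594) = (47,325/594)×318 + (594/2)×22.1 = €31,899.31
TC(2,070) = (47,325/2,070)×318 + (2,070/2)×22.1 = €30,143.72
Lots of 2,070 are cheaper by €1,755.59.

€1,755.59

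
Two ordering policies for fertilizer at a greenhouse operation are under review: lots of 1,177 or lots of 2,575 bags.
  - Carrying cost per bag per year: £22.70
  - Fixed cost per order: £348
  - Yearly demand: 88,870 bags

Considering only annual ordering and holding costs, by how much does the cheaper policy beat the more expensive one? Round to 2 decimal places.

Annual cost at Q: ordering D·S/Q plus holding Q·H/2.
TC(1,177) = (88,870/1,177)×348 + (1,177/2)×22.7 = £39,634.87
TC(2,575) = (88,870/2,575)×348 + (2,575/2)×22.7 = £41,236.64
Lots of 1,177 are cheaper by £1,601.77.

£1,601.77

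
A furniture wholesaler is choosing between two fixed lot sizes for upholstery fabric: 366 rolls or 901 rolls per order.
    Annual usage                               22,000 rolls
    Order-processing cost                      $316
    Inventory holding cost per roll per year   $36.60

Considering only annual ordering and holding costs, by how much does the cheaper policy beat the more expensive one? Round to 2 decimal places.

For each Q, cost = (D/Q)·S + (Q/2)·H.
TC(366) = (22,000/366)×316 + (366/2)×36.6 = $25,692.34
TC(901) = (22,000/901)×316 + (901/2)×36.6 = $24,204.17
Cheaper: Q = 901.  Difference = $1,488.16

$1,488.16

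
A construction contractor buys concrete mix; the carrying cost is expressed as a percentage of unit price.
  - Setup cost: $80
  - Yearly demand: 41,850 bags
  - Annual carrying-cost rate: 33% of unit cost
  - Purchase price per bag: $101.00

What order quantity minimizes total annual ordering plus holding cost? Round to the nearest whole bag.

Carrying cost H = $101 × 33% = $33.3300/bag/yr
Q* = √(2·D·S / H) = √(2·41,850·80 / 33.33) = √200,900.1 ≈ 448.22

448 bags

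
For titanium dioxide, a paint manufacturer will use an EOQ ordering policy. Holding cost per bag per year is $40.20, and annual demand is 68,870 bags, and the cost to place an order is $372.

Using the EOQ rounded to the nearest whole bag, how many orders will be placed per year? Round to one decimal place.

EOQ = √(2DS/H) = √(2 × 68,870 × 372 / 40.2)
    = √(1,274,608.96) ≈ 1,128.99 → Q = 1,129
Orders per year = D/Q = 68,870 / 1,129 = 61.001

61.0 orders per year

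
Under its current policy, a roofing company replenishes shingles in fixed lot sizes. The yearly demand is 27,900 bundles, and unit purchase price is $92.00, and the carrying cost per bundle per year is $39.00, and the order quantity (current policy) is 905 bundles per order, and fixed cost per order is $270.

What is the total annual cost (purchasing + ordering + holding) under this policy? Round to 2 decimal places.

Ordering: D/Q × S = 27,900/905 × $270 = $8,323.76
Holding:  Q/2 × H = 905/2 × $39 = $17,647.50
Purchase cost = D·C = 27,900 × 92 = $2,566,800.00
Total = $8,323.76 + $17,647.50 + $2,566,800.00 = $2,592,771.26

$2,592,771.26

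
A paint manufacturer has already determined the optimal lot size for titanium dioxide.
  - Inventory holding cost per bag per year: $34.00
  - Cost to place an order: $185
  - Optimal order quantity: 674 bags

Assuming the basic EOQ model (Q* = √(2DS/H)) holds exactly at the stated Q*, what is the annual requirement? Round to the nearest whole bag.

41,744 bags per year

From Q* = √(2DS/H) ⇒ Q*² = 2DS/H.
D = Q²H / (2S) = 674² × 34 / (2 × 185) = 41,744.28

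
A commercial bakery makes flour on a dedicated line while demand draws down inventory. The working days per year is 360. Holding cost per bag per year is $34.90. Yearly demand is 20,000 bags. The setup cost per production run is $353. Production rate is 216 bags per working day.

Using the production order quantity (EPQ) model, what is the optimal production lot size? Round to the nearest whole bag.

738 bags

Daily demand d = 20,000/360 = 55.556; p = 216; 1 − d/p = 0.74280
EPQ = √(2DS / (H(1 − d/p)))
    = √(2 × 20,000 × 353 / (34.9 × 0.74280)) ≈ 738.02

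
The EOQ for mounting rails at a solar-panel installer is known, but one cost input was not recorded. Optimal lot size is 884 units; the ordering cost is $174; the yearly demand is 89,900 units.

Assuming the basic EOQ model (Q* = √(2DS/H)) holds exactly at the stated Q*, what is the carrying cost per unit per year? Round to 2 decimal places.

EOQ relation: Q² = 2DS/H, so rearrange for the unknown.
H = 2DS / Q² = 2 × 89,900 × 174 / 884² = 40.0345

$40.03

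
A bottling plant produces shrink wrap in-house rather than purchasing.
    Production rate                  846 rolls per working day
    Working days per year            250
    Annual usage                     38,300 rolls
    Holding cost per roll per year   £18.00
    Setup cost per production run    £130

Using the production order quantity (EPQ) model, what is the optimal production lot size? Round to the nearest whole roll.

Daily demand d = 38,300/250 = 153.200; p = 846; 1 − d/p = 0.81891
EPQ = √(2DS / (H(1 − d/p)))
    = √(2 × 38,300 × 130 / (18 × 0.81891)) ≈ 821.92

822 rolls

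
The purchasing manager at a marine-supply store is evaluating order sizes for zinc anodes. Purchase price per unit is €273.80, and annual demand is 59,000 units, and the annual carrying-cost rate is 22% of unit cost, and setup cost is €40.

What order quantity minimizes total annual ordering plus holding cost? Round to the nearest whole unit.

280 units

Carrying cost H = €273.8 × 22% = €60.2360/unit/yr
Q* = √(2·D·S / H) = √(2·59,000·40 / 60.236) = √78,358.5 ≈ 279.93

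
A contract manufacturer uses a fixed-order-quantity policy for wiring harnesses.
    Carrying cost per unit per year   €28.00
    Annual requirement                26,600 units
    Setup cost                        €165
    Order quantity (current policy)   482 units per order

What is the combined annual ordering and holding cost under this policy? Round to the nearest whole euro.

Annual ordering cost = (D/Q)·S = (26,600/482) × 165 = €9,105.81
Annual holding cost  = (Q/2)·H = (482/2) × 28 = €6,748.00
Total = €9,105.81 + €6,748.00 = €15,853.81

€15,854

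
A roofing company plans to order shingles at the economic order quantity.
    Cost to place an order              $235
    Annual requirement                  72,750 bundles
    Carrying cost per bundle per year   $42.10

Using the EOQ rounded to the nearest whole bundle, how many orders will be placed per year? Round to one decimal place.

80.7 orders per year

2DS/H = 2·72,750·235/42.1 = 812,173.40
EOQ = √812,173.40 ≈ 901.21 → Q = 901
N = D/Q = 72,750/901 ≈ 80.744 orders/yr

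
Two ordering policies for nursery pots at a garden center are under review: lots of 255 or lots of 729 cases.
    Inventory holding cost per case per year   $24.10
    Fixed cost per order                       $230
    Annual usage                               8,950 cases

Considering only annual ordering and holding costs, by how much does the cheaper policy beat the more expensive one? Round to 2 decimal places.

$462.88

Annual cost at Q: ordering D·S/Q plus holding Q·H/2.
TC(255) = (8,950/255)×230 + (255/2)×24.1 = $11,145.30
TC(729) = (8,950/729)×230 + (729/2)×24.1 = $11,608.18
Cheaper: Q = 255.  Difference = $462.88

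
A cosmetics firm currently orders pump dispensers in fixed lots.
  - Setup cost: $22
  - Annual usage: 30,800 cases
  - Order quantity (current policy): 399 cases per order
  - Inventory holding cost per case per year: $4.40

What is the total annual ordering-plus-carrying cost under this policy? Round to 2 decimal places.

Annual ordering cost = (D/Q)·S = (30,800/399) × 22 = $1,698.25
Annual holding cost  = (Q/2)·H = (399/2) × 4.4 = $877.80
Total = $1,698.25 + $877.80 = $2,576.05

$2,576.05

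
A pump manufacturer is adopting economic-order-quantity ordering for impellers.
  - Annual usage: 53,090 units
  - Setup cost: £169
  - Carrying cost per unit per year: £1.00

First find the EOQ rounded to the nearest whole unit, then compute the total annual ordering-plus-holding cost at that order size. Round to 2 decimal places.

£4,236.09

Optimal lot size Q* = (2 × 53,090 × £169 / £1)^½ ≈ 4,236.09 → Q = 4,236 units
Ordering: D/Q × S = 53,090/4,236 × £169 = £2,118.09
Holding:  Q/2 × H = 4,236/2 × £1 = £2,118.00
Total = £2,118.09 + £2,118.00 = £4,236.09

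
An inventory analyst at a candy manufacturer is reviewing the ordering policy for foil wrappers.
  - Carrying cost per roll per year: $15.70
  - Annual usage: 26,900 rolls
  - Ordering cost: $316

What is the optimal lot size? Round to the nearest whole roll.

Q* = √(2·D·S / H) = √(2·26,900·316 / 15.7) = √1,082,853.5 ≈ 1,040.60

1,041 rolls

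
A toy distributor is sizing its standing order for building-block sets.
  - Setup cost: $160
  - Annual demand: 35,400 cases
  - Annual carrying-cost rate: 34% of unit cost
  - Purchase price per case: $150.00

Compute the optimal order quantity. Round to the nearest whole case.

Carrying cost H = $150 × 34% = $51.0000/case/yr
EOQ = √(2DS/H) = √(2 × 35,400 × 160 / 51)
    = √(222,117.65) ≈ 471.29

471 cases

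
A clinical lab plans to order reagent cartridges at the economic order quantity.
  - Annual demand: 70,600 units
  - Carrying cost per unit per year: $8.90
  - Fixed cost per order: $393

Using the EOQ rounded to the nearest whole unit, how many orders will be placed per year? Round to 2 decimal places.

28.27 orders per year

2DS/H = 2·70,600·393/8.9 = 6,235,011.24
EOQ = √6,235,011.24 ≈ 2,497.00 → Q = 2,497
N = D/Q = 70,600/2,497 ≈ 28.274 orders/yr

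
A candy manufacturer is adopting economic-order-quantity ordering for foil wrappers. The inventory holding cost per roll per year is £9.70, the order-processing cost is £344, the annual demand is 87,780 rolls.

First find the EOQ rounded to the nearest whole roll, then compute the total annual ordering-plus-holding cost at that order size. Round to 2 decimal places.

2DS/H = 2·87,780·344/9.7 = 6,226,045.36
EOQ = √6,226,045.36 ≈ 2,495.20 → Q = 2,495 rolls
Orders/yr = 87,780/2,495 = 35.182; ordering cost = 35.182 × £344 = £12,102.73
Average inventory = 2,495/2 = 1247.5; holding cost = 1247.5 × £9.7 = £12,100.75
Total = £12,102.73 + £12,100.75 = £24,203.48

£24,203.48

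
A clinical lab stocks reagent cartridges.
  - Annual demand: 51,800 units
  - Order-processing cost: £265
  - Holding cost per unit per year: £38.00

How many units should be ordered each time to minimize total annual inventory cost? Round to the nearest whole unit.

850 units

Optimal lot size Q* = (2 × 51,800 × £265 / £38)^½ ≈ 849.98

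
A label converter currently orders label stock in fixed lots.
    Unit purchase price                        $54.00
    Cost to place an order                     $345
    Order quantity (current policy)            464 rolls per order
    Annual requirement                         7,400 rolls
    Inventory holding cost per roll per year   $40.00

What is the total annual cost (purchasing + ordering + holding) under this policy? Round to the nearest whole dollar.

$414,382

Ordering: D/Q × S = 7,400/464 × $345 = $5,502.16
Holding:  Q/2 × H = 464/2 × $40 = $9,280.00
Purchase cost = D·C = 7,400 × 54 = $399,600.00
Total = $5,502.16 + $9,280.00 + $399,600.00 = $414,382.16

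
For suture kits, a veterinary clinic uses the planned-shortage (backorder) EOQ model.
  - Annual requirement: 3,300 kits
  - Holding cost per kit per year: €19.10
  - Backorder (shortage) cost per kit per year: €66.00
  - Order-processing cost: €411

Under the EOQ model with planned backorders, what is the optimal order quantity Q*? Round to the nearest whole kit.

428 kits

Basic EOQ = √(2·3,300·411/19.1) = 376.857
Backorder adjustment √((H+b)/b) = √((19.1+66)/66) = 1.1355
Q* = 376.857 × 1.1355 ≈ 427.93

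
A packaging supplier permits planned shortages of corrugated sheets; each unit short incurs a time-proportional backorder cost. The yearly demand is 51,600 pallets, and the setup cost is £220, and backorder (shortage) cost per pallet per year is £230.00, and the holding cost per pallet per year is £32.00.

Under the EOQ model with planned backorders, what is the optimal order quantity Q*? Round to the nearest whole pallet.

899 pallets

Basic EOQ = √(2·51,600·220/32) = 842.318
Backorder adjustment √((H+b)/b) = √((32+230)/230) = 1.0673
Q* = 842.318 × 1.0673 ≈ 899.01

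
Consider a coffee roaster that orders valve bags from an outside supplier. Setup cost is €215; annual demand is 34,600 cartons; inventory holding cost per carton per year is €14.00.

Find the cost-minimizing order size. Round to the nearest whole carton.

Q* = √(2·D·S / H) = √(2·34,600·215 / 14) = √1,062,714.3 ≈ 1,030.88

1,031 cartons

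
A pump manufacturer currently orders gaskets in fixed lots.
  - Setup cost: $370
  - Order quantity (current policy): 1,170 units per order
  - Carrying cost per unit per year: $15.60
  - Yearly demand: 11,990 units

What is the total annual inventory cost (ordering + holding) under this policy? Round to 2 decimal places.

$12,917.71

Orders/yr = 11,990/1,170 = 10.248; ordering cost = 10.248 × $370 = $3,791.71
Average inventory = 1,170/2 = 585; holding cost = 585 × $15.6 = $9,126.00
Total = $3,791.71 + $9,126.00 = $12,917.71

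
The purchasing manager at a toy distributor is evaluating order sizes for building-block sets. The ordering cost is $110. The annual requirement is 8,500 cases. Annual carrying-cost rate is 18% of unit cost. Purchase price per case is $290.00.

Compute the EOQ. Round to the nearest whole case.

189 cases

Carrying cost H = $290 × 18% = $52.2000/case/yr
Optimal lot size Q* = (2 × 8,500 × $110 / $52.2)^½ ≈ 189.27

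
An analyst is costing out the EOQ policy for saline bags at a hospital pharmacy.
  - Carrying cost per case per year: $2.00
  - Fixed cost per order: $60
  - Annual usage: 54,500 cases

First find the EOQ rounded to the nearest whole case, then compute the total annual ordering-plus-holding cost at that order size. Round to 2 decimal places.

$3,616.63

2DS/H = 2·54,500·60/2 = 3,270,000.00
EOQ = √3,270,000.00 ≈ 1,808.31 → Q = 1,808 cases
Orders/yr = 54,500/1,808 = 30.144; ordering cost = 30.144 × $60 = $1,808.63
Average inventory = 1,808/2 = 904; holding cost = 904 × $2 = $1,808.00
Total = $1,808.63 + $1,808.00 = $3,616.63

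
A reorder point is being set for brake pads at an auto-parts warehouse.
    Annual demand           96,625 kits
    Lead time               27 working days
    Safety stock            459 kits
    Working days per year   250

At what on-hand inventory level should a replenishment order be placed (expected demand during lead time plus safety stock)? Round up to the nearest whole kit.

10,895 kits

Daily demand d = 96,625 / 250 = 386.500 kits/day
Demand during lead time = 386.500 × 27 = 10,435.50
Reorder point = 10,435.50 + 459 = 10,894.50 → round up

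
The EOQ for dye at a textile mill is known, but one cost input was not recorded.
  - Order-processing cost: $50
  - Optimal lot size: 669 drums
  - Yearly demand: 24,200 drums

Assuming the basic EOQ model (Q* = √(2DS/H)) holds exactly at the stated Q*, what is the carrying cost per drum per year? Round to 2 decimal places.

$5.41

From Q* = √(2DS/H) ⇒ Q*² = 2DS/H.
H = 2DS / Q² = 2 × 24,200 × 50 / 669² = 5.4071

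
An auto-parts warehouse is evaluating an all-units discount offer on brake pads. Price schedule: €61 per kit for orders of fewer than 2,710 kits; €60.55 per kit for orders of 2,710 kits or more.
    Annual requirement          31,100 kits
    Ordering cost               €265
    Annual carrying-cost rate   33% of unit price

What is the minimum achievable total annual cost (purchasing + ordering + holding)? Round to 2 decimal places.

H₁ = 33%×€61 = €20.1300;  H₂ = 33%×€60.55 = €19.9815
EOQ₁ = √(2×31,100×265/20.1300) = 904.89  (< 2,710, feasible at tier 1)
EOQ₂ = √(2×31,100×265/19.9815) = 908.25  (< 2,710 → use Q = 2,710 at tier-2 price)
TC(tier 1 (EOQ₁), Q≈904.9) = €1,915,315.45
TC(tier 2, Q≈2,710.0) = €1,913,221.08
Minimum at tier 2: €1,913,221.08

€1,913,221.08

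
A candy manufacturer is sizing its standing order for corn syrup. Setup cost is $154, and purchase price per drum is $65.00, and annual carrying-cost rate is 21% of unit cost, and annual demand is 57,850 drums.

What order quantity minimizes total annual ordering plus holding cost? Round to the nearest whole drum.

1,143 drums

H = i·C = 0.21 × $65 = $13.6500 per drum-year
Q* = √(2·D·S / H) = √(2·57,850·154 / 13.65) = √1,305,333.3 ≈ 1,142.51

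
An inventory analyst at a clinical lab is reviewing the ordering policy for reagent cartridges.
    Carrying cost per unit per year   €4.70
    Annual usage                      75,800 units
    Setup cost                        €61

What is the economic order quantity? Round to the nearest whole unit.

Optimal lot size Q* = (2 × 75,800 × €61 / €4.7)^½ ≈ 1,402.70

1,403 units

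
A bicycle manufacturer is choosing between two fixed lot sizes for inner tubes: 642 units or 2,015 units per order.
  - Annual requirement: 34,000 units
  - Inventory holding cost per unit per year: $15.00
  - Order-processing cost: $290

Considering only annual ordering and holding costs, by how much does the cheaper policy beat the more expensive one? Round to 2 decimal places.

$167.46

Annual cost at Q: ordering D·S/Q plus holding Q·H/2.
TC(642) = (34,000/642)×290 + (642/2)×15 = $20,173.26
TC(2,015) = (34,000/2,015)×290 + (2,015/2)×15 = $20,005.80
Lots of 2,015 are cheaper by $167.46.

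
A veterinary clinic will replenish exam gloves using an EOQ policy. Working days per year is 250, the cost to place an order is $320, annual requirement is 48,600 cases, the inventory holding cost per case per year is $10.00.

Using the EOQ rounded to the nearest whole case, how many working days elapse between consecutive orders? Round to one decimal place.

9.1 days

Optimal lot size Q* = (2 × 48,600 × $320 / $10)^½ ≈ 1,763.63 → Q = 1,764 cases
T = Q/D × 250 days = 1,764/48,600 × 250 = 9.074 days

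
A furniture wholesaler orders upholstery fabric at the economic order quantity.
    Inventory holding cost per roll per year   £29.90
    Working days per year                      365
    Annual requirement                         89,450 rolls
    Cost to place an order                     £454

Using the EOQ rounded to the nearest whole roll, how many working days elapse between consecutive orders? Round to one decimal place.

6.7 days

EOQ = √(2DS/H) = √(2 × 89,450 × 454 / 29.9)
    = √(2,716,408.03) ≈ 1,648.15 → Q = 1,648 rolls
Cycle time = (working days × Q)/D = (365 × 1,648) / 89,450 = 6.725 days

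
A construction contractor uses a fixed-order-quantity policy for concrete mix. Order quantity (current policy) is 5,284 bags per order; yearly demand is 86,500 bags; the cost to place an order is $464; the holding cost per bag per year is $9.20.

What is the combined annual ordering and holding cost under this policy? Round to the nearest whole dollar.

$31,902

Orders/yr = 86,500/5,284 = 16.370; ordering cost = 16.370 × $464 = $7,595.76
Average inventory = 5,284/2 = 2642; holding cost = 2642 × $9.2 = $24,306.40
Total = $7,595.76 + $24,306.40 = $31,902.16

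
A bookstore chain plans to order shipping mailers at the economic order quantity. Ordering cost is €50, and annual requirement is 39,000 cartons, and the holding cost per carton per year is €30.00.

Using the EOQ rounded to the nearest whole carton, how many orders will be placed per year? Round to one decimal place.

108.0 orders per year

EOQ = √(2DS/H) = √(2 × 39,000 × 50 / 30)
    = √(130,000.00) ≈ 360.56 → Q = 361
Orders per year = D/Q = 39,000 / 361 = 108.033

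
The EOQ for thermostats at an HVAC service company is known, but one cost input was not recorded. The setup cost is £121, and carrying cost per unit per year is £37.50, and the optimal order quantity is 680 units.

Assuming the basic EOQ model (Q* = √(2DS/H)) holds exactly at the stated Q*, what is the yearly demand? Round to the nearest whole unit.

71,653 units per year

Since Q* = (2DS/H)^½, squaring gives Q*²·H = 2DS.
D = Q²H / (2S) = 680² × 37.5 / (2 × 121) = 71,652.89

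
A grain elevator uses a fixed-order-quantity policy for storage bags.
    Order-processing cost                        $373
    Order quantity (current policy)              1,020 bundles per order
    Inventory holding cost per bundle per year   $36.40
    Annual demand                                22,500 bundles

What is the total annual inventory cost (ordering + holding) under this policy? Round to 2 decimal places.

Orders/yr = 22,500/1,020 = 22.059; ordering cost = 22.059 × $373 = $8,227.94
Average inventory = 1,020/2 = 510; holding cost = 510 × $36.4 = $18,564.00
Total = $8,227.94 + $18,564.00 = $26,791.94

$26,791.94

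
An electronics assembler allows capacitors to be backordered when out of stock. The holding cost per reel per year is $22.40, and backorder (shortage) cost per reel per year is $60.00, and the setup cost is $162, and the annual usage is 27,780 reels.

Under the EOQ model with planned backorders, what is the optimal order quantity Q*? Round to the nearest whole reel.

Q* = √(2DS/H) · √((H + b)/b)
   = √(2 × 27,780 × 162 / 22.4) · √((22.4 + 60) / 60)
   = 633.891 × 1.1719 ≈ 742.85

743 reels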